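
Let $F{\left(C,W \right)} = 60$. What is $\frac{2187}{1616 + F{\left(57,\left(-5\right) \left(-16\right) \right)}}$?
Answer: $\frac{2187}{1676} \approx 1.3049$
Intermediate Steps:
$\frac{2187}{1616 + F{\left(57,\left(-5\right) \left(-16\right) \right)}} = \frac{2187}{1616 + 60} = \frac{2187}{1676}$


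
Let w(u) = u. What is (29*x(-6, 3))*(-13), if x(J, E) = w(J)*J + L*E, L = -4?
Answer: -9048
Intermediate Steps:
x(J, E) = J**2 - 4*E (x(J, E) = J*J - 4*E = J**2 - 4*E)
(29*x(-6, 3))*(-13) = (29*((-6)**2 - 4*3))*(-13) = (29*(36 - 12))*(-13) = (29*24)*(-13) = 696*(-13) = -9048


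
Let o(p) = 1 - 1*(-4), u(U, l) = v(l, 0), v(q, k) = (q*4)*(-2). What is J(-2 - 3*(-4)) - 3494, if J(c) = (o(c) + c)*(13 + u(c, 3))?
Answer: -3659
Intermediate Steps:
v(q, k) = -8*q (v(q, k) = (4*q)*(-2) = -8*q)
u(U, l) = -8*l
o(p) = 5 (o(p) = 1 + 4 = 5)
J(c) = -55 - 11*c (J(c) = (5 + c)*(13 - 8*3) = (5 + c)*(13 - 24) = (5 + c)*(-11) = -55 - 11*c)
J(-2 - 3*(-4)) - 3494 = (-55 - 11*(-2 - 3*(-4))) - 3494 = (-55 - 11*(-2 + 12)) - 3494 = (-55 - 11*10) - 3494 = (-55 - 110) - 3494 = -165 - 3494 = -3659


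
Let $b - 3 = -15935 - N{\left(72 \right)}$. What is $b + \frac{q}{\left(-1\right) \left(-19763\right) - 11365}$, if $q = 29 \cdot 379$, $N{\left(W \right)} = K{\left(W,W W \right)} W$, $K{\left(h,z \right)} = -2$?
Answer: $- \frac{132576633}{8398} \approx -15787.0$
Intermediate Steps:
$N{\left(W \right)} = - 2 W$
$q = 10991$
$b = -15788$ ($b = 3 - \left(15935 - 144\right) = 3 - 15791 = -15788$)
$b + \frac{q}{\left(-1\right) \left(-19763\right) - 11365} = -15788 + \frac{10991}{\left(-1\right) \left(-19763\right) - 11365} = -15788 + \frac{10991}{19763 - 11365} = -15788 + \frac{10991}{8398} = - \frac{132576633}{8398}$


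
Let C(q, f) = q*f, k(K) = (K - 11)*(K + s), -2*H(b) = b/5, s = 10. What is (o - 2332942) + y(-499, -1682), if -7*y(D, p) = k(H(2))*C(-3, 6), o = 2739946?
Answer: 10168044/25 ≈ 4.0672e+5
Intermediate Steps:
H(b) = -b/10 (H(b) = -b/(2*5) = -b/10)
k(K) = (-11 + K)*(10 + K) (k(K) = (K - 11)*(K + 10) = (-11 + K)*(10 + K))
C(q, f) = f*q
y(D, p) = -7056/25 (y(D, p) = -(-110 + (-1/10*2)**2 - (-1)*2/10)*6*(-3)/7 = -(-110 + (-1/5)**2 - 1*(-1/5))*(-18)/7 = -(-110 + 1/25 + 1/5)*(-18)/7 = -(-392)*(-18)/25 = -1/7*49392/25 = -7056/25)
(o - 2332942) + y(-499, -1682) = (2739946 - 2332942) - 7056/25 = 407004 - 7056/25 = 10168044/25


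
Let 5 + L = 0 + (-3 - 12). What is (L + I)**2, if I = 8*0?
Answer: 400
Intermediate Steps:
I = 0
L = -20 (L = -5 + (0 + (-3 - 12)) = -5 + (0 - 15) = -5 - 15 = -20)
(L + I)**2 = (-20 + 0)**2 = (-20)**2 = 400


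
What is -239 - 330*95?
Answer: -31589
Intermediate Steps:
-239 - 330*95 = -239 - 31350 = -31589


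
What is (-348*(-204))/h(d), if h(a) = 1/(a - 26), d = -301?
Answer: -23214384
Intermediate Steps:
h(a) = 1/(-26 + a)
(-348*(-204))/h(d) = (-348*(-204))/(1/(-26 - 301)) = 70992/(1/(-327)) = 70992/(-1/327) = 70992*(-327) = -23214384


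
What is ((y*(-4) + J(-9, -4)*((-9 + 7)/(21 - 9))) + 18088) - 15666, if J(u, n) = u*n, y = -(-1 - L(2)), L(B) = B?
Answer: 2404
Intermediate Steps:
y = 3 (y = -(-1 - 1*2) = -(-1 - 2) = -1*(-3) = 3)
J(u, n) = n*u
((y*(-4) + J(-9, -4)*((-9 + 7)/(21 - 9))) + 18088) - 15666 = ((3*(-4) + (-4*(-9))*((-9 + 7)/(21 - 9))) + 18088) - 15666 = ((-12 + 36*(-2/12)) + 18088) - 15666 = ((-12 + 36*(-2*1/12)) + 18088) - 15666 = ((-12 + 36*(-⅙)) + 18088) - 15666 = ((-12 - 6) + 18088) - 15666 = (-18 + 18088) - 15666 = 18070 - 15666 = 2404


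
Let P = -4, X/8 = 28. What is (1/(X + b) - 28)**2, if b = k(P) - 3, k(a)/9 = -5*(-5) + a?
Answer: 131767441/168100 ≈ 783.86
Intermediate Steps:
X = 224 (X = 8*28 = 224)
k(a) = 225 + 9*a (k(a) = 9*(-5*(-5) + a) = 9*(25 + a) = 225 + 9*a)
b = 186 (b = (225 + 9*(-4)) - 3 = (225 - 36) - 3 = 189 - 3 = 186)
(1/(X + b) - 28)**2 = (1/(224 + 186) - 28)**2 = (1/410 - 28)**2 = (-11479/410)**2 = 131767441/168100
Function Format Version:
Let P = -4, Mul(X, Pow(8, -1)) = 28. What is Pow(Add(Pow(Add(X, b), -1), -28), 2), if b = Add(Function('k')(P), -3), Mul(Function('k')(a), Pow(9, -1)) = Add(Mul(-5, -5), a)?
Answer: Rational(131767441, 168100) ≈ 783.86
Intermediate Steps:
X = 224 (X = Mul(8, 28) = 224)
Function('k')(a) = Add(225, Mul(9, a)) (Function('k')(a) = Mul(9, Add(Mul(-5, -5), a)) = Mul(9, Add(25, a)) = Add(225, Mul(9, a)))
b = 186 (b = Add(Add(225, Mul(9, -4)), -3) = Add(Add(225, -36), -3) = Add(189, -3) = 186)
Pow(Add(Pow(Add(X, b), -1), -28), 2) = Pow(Add(Pow(Add(224, 186), -1), -28), 2) = Pow(Add(Pow(410, -1), -28), 2) = Pow(Add(Rational(1, 410), -28), 2) = Pow(Rational(-11479, 410), 2) = Rational(131767441, 168100)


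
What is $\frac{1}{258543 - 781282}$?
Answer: $- \frac{1}{522739} \approx -1.913 \cdot 10^{-6}$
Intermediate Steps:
$\frac{1}{258543 - 781282} = \frac{1}{-522739} = - \frac{1}{522739}$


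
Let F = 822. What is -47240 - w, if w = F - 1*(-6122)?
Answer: -54184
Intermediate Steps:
w = 6944 (w = 822 - 1*(-6122) = 822 + 6122 = 6944)
-47240 - w = -47240 - 1*6944 = -47240 - 6944 = -54184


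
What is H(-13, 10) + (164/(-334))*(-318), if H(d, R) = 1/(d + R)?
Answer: 78061/501 ≈ 155.81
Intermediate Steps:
H(d, R) = 1/(R + d)
H(-13, 10) + (164/(-334))*(-318) = 1/(10 - 13) + (164/(-334))*(-318) = 1/(-3) + (164*(-1/334))*(-318) = -1/3 - 82/167*(-318) = -1/3 + 26076/167 = 78061/501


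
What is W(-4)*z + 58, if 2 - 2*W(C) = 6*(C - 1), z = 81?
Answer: 1354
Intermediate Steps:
W(C) = 4 - 3*C (W(C) = 1 - 3*(C - 1) = 1 - 3*(-1 + C) = 1 - (-6 + 6*C)/2 = 1 + (3 - 3*C) = 4 - 3*C)
W(-4)*z + 58 = (4 - 3*(-4))*81 + 58 = (4 + 12)*81 + 58 = 16*81 + 58 = 1296 + 58 = 1354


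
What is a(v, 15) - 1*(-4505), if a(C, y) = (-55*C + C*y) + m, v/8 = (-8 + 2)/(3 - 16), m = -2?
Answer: 56619/13 ≈ 4355.3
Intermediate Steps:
v = 48/13 (v = 8*((-8 + 2)/(3 - 16)) = 8*(-6/(-13)) = 8*(-6*(-1/13)) = 8*(6/13) = 48/13 ≈ 3.6923)
a(C, y) = -2 - 55*C + C*y (a(C, y) = (-55*C + C*y) - 2 = -2 - 55*C + C*y)
a(v, 15) - 1*(-4505) = (-2 - 55*48/13 + (48/13)*15) - 1*(-4505) = (-2 - 2640/13 + 720/13) + 4505 = -1946/13 + 4505 = 56619/13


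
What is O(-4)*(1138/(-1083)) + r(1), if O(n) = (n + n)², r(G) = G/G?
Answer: -71749/1083 ≈ -66.250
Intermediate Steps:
r(G) = 1
O(n) = 4*n² (O(n) = (2*n)² = 4*n²)
O(-4)*(1138/(-1083)) + r(1) = (4*(-4)²)*(1138/(-1083)) + 1 = (4*16)*(1138*(-1/1083)) + 1 = 64*(-1138/1083) + 1 = -72832/1083 + 1 = -71749/1083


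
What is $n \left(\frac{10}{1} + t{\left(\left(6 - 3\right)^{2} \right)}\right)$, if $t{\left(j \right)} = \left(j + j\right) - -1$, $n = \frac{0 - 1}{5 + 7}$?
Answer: $- \frac{29}{12} \approx -2.4167$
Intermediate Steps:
$n = - \frac{1}{12} \approx -0.083333$
$t{\left(j \right)} = 1 + 2 j$ ($t{\left(j \right)} = 2 j + 1 = 1 + 2 j$)
$n \left(\frac{10}{1} + t{\left(\left(6 - 3\right)^{2} \right)}\right) = - \frac{\frac{10}{1} + \left(1 + 2 \left(6 - 3\right)^{2}\right)}{12} = - \frac{10 \cdot 1 + \left(1 + 2 \cdot 3^{2}\right)}{12} = - \frac{10 + \left(1 + 2 \cdot 9\right)}{12} = - \frac{10 + \left(1 + 18\right)}{12} = - \frac{10 + 19}{12} = \left(- \frac{1}{12}\right) 29 = - \frac{29}{12}$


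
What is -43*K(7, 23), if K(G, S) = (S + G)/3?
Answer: -430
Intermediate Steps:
K(G, S) = G/3 + S/3 (K(G, S) = (G + S)*(⅓) = G/3 + S/3)
-43*K(7, 23) = -43*((⅓)*7 + (⅓)*23) = -43*(7/3 + 23/3) = -43*10 = -430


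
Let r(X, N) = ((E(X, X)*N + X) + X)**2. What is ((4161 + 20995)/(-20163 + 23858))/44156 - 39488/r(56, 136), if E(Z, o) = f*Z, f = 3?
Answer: 40052611/505226735300 ≈ 7.9277e-5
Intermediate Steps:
E(Z, o) = 3*Z
r(X, N) = (2*X + 3*N*X)**2 (r(X, N) = (((3*X)*N + X) + X)**2 = ((3*N*X + X) + X)**2 = ((X + 3*N*X) + X)**2 = (2*X + 3*N*X)**2)
((4161 + 20995)/(-20163 + 23858))/44156 - 39488/r(56, 136) = ((4161 + 20995)/(-20163 + 23858))/44156 - 39488*1/(3136*(2 + 3*136)**2) = (25156/3695)*(1/44156) - 39488*1/(3136*(2 + 408)**2) = (25156*(1/3695))*(1/44156) - 39488/(3136*410**2) = (25156/3695)*(1/44156) - 39488/(3136*168100) = 331/2146795 - 39488/527161600 = 331/2146795 - 39488*1/527161600 = 331/2146795 - 617/8236900 = 40052611/505226735300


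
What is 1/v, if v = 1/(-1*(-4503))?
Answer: 4503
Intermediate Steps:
v = 1/4503 ≈ 0.00022207
1/v = 1/(1/4503) = 4503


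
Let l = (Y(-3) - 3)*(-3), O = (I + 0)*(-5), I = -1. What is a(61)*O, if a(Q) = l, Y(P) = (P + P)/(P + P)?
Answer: 30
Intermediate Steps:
Y(P) = 1 (Y(P) = (2*P)/((2*P)) = (2*P)*(1/(2*P)) = 1)
O = 5 (O = (-1 + 0)*(-5) = -1*(-5) = 5)
l = 6 (l = (1 - 3)*(-3) = -2*(-3) = 6)
a(Q) = 6
a(61)*O = 6*5 = 30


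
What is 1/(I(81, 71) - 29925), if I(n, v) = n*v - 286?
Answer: -1/24460 ≈ -4.0883e-5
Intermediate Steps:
I(n, v) = -286 + n*v
1/(I(81, 71) - 29925) = 1/((-286 + 81*71) - 29925) = 1/((-286 + 5751) - 29925) = 1/(5465 - 29925) = 1/(-24460) = -1/24460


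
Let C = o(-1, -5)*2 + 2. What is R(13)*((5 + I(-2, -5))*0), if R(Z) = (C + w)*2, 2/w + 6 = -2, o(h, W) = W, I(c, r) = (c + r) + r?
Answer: 0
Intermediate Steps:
I(c, r) = c + 2*r
w = -1/4 (w = 2/(-6 - 2) = 2/(-8) = 2*(-1/8) = -1/4 ≈ -0.25000)
C = -8 (C = -5*2 + 2 = -10 + 2 = -8)
R(Z) = -33/2 (R(Z) = (-8 - 1/4)*2 = -33/4*2 = -33/2)
R(13)*((5 + I(-2, -5))*0) = -33*(5 + (-2 + 2*(-5)))*0/2 = -33*(5 + (-2 - 10))*0/2 = -33*(5 - 12)*0/2 = -(-231)*0/2 = -33/2*0 = 0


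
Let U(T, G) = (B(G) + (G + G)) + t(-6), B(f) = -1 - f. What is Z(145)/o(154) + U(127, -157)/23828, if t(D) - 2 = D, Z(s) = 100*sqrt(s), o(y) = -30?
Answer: -81/11914 - 10*sqrt(145)/3 ≈ -40.145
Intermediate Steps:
t(D) = 2 + D
U(T, G) = -5 + G (U(T, G) = ((-1 - G) + (G + G)) + (2 - 6) = ((-1 - G) + 2*G) - 4 = (-1 + G) - 4 = -5 + G)
Z(145)/o(154) + U(127, -157)/23828 = (100*sqrt(145))/(-30) + (-5 - 157)/23828 = (100*sqrt(145))*(-1/30) - 162*1/23828 = -10*sqrt(145)/3 - 81/11914 = -81/11914 - 10*sqrt(145)/3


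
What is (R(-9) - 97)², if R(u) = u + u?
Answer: 13225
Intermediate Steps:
R(u) = 2*u
(R(-9) - 97)² = (2*(-9) - 97)² = (-18 - 97)² = (-115)² = 13225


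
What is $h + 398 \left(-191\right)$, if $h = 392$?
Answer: $-75626$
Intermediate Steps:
$h + 398 \left(-191\right) = 392 + 398 \left(-191\right) = 392 - 76018 = -75626$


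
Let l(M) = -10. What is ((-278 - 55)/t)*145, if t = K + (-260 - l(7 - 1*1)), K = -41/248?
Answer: 11974680/62041 ≈ 193.01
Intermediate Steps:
K = -41/248 (K = -41*1/248 = -41/248 ≈ -0.16532)
t = -62041/248 (t = -41/248 + (-260 - 1*(-10)) = -41/248 + (-260 + 10) = -41/248 - 250 = -62041/248 ≈ -250.17)
((-278 - 55)/t)*145 = ((-278 - 55)/(-62041/248))*145 = -333*(-248/62041)*145 = (82584/62041)*145 = 11974680/62041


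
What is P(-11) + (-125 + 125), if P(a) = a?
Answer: -11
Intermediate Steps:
P(-11) + (-125 + 125) = -11 + (-125 + 125) = -11 + 0 = -11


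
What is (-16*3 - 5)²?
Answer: 2809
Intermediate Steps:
(-16*3 - 5)² = (-48 - 5)² = (-53)² = 2809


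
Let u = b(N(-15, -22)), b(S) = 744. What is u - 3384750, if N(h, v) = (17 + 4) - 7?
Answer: -3384006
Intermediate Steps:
N(h, v) = 14 (N(h, v) = 21 - 7 = 14)
u = 744
u - 3384750 = 744 - 3384750 = -3384006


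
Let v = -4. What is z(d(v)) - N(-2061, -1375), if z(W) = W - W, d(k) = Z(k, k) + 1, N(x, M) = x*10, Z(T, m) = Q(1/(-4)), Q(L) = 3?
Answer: 20610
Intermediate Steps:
Z(T, m) = 3
N(x, M) = 10*x
d(k) = 4 (d(k) = 3 + 1 = 4)
z(W) = 0
z(d(v)) - N(-2061, -1375) = 0 - 10*(-2061) = 0 - 1*(-20610) = 0 + 20610 = 20610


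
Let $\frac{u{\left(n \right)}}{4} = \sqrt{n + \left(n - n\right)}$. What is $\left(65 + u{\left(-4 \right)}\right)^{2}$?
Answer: $4161 + 1040 i \approx 4161.0 + 1040.0 i$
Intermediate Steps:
$u{\left(n \right)} = 4 \sqrt{n}$ ($u{\left(n \right)} = 4 \sqrt{n + \left(n - n\right)} = 4 \sqrt{n + 0} = 4 \sqrt{n}$)
$\left(65 + u{\left(-4 \right)}\right)^{2} = \left(65 + 4 \sqrt{-4}\right)^{2} = \left(65 + 4 \cdot 2 i\right)^{2} = \left(65 + 8 i\right)^{2}$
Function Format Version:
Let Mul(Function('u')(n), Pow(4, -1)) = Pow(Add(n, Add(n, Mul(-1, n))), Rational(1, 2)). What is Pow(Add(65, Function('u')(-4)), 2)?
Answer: Add(4161, Mul(1040, I)) ≈ Add(4161.0, Mul(1040.0, I))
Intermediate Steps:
Function('u')(n) = Mul(4, Pow(n, Rational(1, 2))) (Function('u')(n) = Mul(4, Pow(Add(n, Add(n, Mul(-1, n))), Rational(1, 2))) = Mul(4, Pow(Add(n, 0), Rational(1, 2))) = Mul(4, Pow(n, Rational(1, 2))))
Pow(Add(65, Function('u')(-4)), 2) = Pow(Add(65, Mul(4, Pow(-4, Rational(1, 2)))), 2) = Pow(Add(65, Mul(4, Mul(2, I))), 2) = Pow(Add(65, Mul(8, I)), 2)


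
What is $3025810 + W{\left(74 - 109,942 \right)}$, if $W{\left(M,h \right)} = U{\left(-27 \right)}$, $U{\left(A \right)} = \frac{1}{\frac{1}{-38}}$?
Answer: $3025772$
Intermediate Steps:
$U{\left(A \right)} = -38$ ($U{\left(A \right)} = \frac{1}{- \frac{1}{38}} = -38$)
$W{\left(M,h \right)} = -38$
$3025810 + W{\left(74 - 109,942 \right)} = 3025810 - 38 = 3025772$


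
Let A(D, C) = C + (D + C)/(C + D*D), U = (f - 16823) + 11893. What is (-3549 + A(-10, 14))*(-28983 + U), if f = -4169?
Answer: 2557752142/19 ≈ 1.3462e+8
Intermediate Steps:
U = -9099 (U = (-4169 - 16823) + 11893 = -20992 + 11893 = -9099)
A(D, C) = C + (C + D)/(C + D²)
(-3549 + A(-10, 14))*(-28983 + U) = (-3549 + (14 - 10 + 14² + 14*(-10)²)/(14 + (-10)²))*(-28983 - 9099) = (-3549 + (14 - 10 + 196 + 14*100)/(14 + 100))*(-38082) = (-3549 + (14 - 10 + 196 + 1400)/114)*(-38082) = (-3549 + (1/114)*1600)*(-38082) = (-3549 + 800/57)*(-38082) = -201493/57*(-38082) = 2557752142/19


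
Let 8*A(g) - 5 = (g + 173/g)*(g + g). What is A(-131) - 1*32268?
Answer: -223471/8 ≈ -27934.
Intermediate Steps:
A(g) = 5/8 + g*(g + 173/g)/4 (A(g) = 5/8 + ((g + 173/g)*(g + g))/8 = 5/8 + ((g + 173/g)*(2*g))/8 = 5/8 + (2*g*(g + 173/g))/8 = 5/8 + g*(g + 173/g)/4)
A(-131) - 1*32268 = (351/8 + (¼)*(-131)²) - 1*32268 = (351/8 + (¼)*17161) - 32268 = (351/8 + 17161/4) - 32268 = 34673/8 - 32268 = -223471/8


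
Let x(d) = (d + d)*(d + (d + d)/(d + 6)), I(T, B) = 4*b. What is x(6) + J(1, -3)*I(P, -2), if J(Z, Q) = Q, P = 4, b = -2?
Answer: 108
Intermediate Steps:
I(T, B) = -8 (I(T, B) = 4*(-2) = -8)
x(d) = 2*d*(d + 2*d/(6 + d)) (x(d) = (2*d)*(d + (2*d)/(6 + d)) = (2*d)*(d + 2*d/(6 + d)) = 2*d*(d + 2*d/(6 + d)))
x(6) + J(1, -3)*I(P, -2) = 2*6²*(8 + 6)/(6 + 6) - 3*(-8) = 2*36*14/12 + 24 = 2*36*(1/12)*14 + 24 = 84 + 24 = 108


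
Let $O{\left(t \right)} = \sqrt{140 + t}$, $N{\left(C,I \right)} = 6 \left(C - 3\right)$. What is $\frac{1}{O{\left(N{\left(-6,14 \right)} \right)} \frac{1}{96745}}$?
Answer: $\frac{96745 \sqrt{86}}{86} \approx 10432.0$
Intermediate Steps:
$N{\left(C,I \right)} = -18 + 6 C$ ($N{\left(C,I \right)} = 6 \left(-3 + C\right) = -18 + 6 C$)
$\frac{1}{O{\left(N{\left(-6,14 \right)} \right)} \frac{1}{96745}} = \frac{1}{\sqrt{140 + \left(-18 + 6 \left(-6\right)\right)} \frac{1}{96745}} = \frac{1}{\sqrt{140 - 54} \cdot \frac{1}{96745}} = \frac{1}{\sqrt{86} \cdot \frac{1}{96745}} = \frac{1}{\frac{1}{96745} \sqrt{86}} = \frac{96745 \sqrt{86}}{86}$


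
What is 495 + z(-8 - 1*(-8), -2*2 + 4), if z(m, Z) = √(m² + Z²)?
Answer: 495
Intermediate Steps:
z(m, Z) = √(Z² + m²)
495 + z(-8 - 1*(-8), -2*2 + 4) = 495 + √((-2*2 + 4)² + (-8 - 1*(-8))²) = 495 + √((-4 + 4)² + (-8 + 8)²) = 495 + √(0² + 0²) = 495 + √(0 + 0) = 495 + √0 = 495 + 0 = 495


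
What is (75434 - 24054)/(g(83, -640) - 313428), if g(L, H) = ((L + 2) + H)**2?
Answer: -51380/5403 ≈ -9.5095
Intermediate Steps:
g(L, H) = (2 + H + L)**2 (g(L, H) = ((2 + L) + H)**2 = (2 + H + L)**2)
(75434 - 24054)/(g(83, -640) - 313428) = (75434 - 24054)/((2 - 640 + 83)**2 - 313428) = 51380/((-555)**2 - 313428) = 51380/(308025 - 313428) = 51380/(-5403) = 51380*(-1/5403) = -51380/5403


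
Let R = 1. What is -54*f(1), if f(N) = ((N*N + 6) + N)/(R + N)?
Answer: -216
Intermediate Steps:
f(N) = (6 + N + N**2)/(1 + N) (f(N) = ((N*N + 6) + N)/(1 + N) = ((N**2 + 6) + N)/(1 + N) = ((6 + N**2) + N)/(1 + N) = (6 + N + N**2)/(1 + N))
-54*f(1) = -54*(6 + 1 + 1**2)/(1 + 1) = -54*(6 + 1 + 1)/2 = -27*8 = -54*4 = -216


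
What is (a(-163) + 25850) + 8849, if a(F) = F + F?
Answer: 34373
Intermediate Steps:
a(F) = 2*F
(a(-163) + 25850) + 8849 = (2*(-163) + 25850) + 8849 = (-326 + 25850) + 8849 = 25524 + 8849 = 34373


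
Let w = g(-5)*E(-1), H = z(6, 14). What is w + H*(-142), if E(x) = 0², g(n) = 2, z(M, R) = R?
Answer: -1988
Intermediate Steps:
E(x) = 0
H = 14
w = 0 (w = 2*0 = 0)
w + H*(-142) = 0 + 14*(-142) = 0 - 1988 = -1988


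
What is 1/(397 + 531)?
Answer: 1/928 ≈ 0.0010776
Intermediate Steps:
1/(397 + 531) = 1/928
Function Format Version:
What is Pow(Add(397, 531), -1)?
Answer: Rational(1, 928) ≈ 0.0010776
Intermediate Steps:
Pow(Add(397, 531), -1) = Pow(928, -1) = Rational(1, 928)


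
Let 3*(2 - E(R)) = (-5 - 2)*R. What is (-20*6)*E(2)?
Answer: -800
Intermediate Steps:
E(R) = 2 + 7*R/3 (E(R) = 2 - (-5 - 2)*R/3 = 2 - (-7)*R/3 = 2 + 7*R/3)
(-20*6)*E(2) = (-20*6)*(2 + (7/3)*2) = -120*(2 + 14/3) = -120*20/3 = -800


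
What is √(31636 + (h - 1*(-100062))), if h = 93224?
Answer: √224922 ≈ 474.26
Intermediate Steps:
√(31636 + (h - 1*(-100062))) = √(31636 + (93224 - 1*(-100062))) = √(31636 + (93224 + 100062)) = √(31636 + 193286) = √224922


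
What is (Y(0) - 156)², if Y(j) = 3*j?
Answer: 24336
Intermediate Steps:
(Y(0) - 156)² = (3*0 - 156)² = (0 - 156)² = (-156)² = 24336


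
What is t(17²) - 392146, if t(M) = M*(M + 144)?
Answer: -267009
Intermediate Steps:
t(M) = M*(144 + M)
t(17²) - 392146 = 17²*(144 + 17²) - 392146 = 289*(144 + 289) - 392146 = 289*433 - 392146 = 125137 - 392146 = -267009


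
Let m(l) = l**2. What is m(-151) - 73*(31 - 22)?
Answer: 22144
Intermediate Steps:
m(-151) - 73*(31 - 22) = (-151)**2 - 73*(31 - 22) = 22801 - 73*9 = 22801 - 1*657 = 22801 - 657 = 22144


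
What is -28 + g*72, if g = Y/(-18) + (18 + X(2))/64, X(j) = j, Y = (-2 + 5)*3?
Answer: -83/2 ≈ -41.500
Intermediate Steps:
Y = 9 (Y = 3*3 = 9)
g = -3/16 (g = 9/(-18) + (18 + 2)/64 = 9*(-1/18) + 20*(1/64) = -½ + 5/16 = -3/16 ≈ -0.18750)
-28 + g*72 = -28 - 3/16*72 = -28 - 27/2 = -83/2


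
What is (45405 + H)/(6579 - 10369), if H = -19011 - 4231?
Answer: -22163/3790 ≈ -5.8478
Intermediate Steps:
H = -23242
(45405 + H)/(6579 - 10369) = (45405 - 23242)/(6579 - 10369) = 22163/(-3790) = 22163*(-1/3790) = -22163/3790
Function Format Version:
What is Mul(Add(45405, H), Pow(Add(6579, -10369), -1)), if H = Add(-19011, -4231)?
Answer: Rational(-22163, 3790) ≈ -5.8478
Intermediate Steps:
H = -23242
Mul(Add(45405, H), Pow(Add(6579, -10369), -1)) = Mul(Add(45405, -23242), Pow(Add(6579, -10369), -1)) = Mul(22163, Pow(-3790, -1)) = Mul(22163, Rational(-1, 3790)) = Rational(-22163, 3790)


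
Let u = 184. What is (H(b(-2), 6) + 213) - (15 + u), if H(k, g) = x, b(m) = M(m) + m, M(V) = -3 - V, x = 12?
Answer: 26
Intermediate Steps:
b(m) = -3 (b(m) = (-3 - m) + m = -3)
H(k, g) = 12
(H(b(-2), 6) + 213) - (15 + u) = (12 + 213) - (15 + 184) = 225 - 1*199 = 225 - 199 = 26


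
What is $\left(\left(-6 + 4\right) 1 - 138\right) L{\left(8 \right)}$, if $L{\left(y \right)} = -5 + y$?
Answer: $-420$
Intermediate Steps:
$\left(\left(-6 + 4\right) 1 - 138\right) L{\left(8 \right)} = \left(\left(-6 + 4\right) 1 - 138\right) \left(-5 + 8\right) = \left(\left(-2\right) 1 - 138\right) 3 = \left(-2 - 138\right) 3 = \left(-140\right) 3 = -420$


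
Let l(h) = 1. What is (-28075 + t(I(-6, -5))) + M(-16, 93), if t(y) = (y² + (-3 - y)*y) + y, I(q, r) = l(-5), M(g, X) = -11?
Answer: -28088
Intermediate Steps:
I(q, r) = 1
t(y) = y + y² + y*(-3 - y) (t(y) = (y² + y*(-3 - y)) + y = y + y² + y*(-3 - y))
(-28075 + t(I(-6, -5))) + M(-16, 93) = (-28075 - 2*1) - 11 = (-28075 - 2) - 11 = -28077 - 11 = -28088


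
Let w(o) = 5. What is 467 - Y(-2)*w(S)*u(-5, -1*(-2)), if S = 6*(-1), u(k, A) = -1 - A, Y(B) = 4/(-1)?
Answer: 407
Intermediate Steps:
Y(B) = -4 (Y(B) = 4*(-1) = -4)
S = -6
467 - Y(-2)*w(S)*u(-5, -1*(-2)) = 467 - (-4*5)*(-1 - (-1)*(-2)) = 467 - (-20)*(-1 - 1*2) = 467 - (-20)*(-1 - 2) = 467 - (-20)*(-3) = 467 - 1*60 = 467 - 60 = 407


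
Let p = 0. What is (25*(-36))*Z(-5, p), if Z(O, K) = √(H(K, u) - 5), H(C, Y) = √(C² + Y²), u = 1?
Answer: -1800*I ≈ -1800.0*I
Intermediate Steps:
Z(O, K) = √(-5 + √(1 + K²)) (Z(O, K) = √(√(K² + 1²) - 5) = √(√(K² + 1) - 5) = √(√(1 + K²) - 5) = √(-5 + √(1 + K²)))
(25*(-36))*Z(-5, p) = (25*(-36))*√(-5 + √(1 + 0²)) = -900*√(-5 + √(1 + 0)) = -900*√(-5 + √1) = -900*√(-5 + 1) = -1800*I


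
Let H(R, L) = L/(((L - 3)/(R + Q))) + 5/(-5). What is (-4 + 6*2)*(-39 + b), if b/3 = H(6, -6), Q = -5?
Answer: -320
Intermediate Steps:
H(R, L) = -1 + L*(-5 + R)/(-3 + L) (H(R, L) = L/(((L - 3)/(R - 5))) + 5/(-5) = L/(((-3 + L)/(-5 + R))) + 5*(-⅕) = L/(((-3 + L)/(-5 + R))) - 1 = L*((-5 + R)/(-3 + L)) - 1 = L*(-5 + R)/(-3 + L) - 1 = -1 + L*(-5 + R)/(-3 + L))
b = -1 (b = 3*((3 - 6*(-6) - 6*6)/(-3 - 6)) = 3*((3 + 36 - 36)/(-9)) = 3*(-⅑*3) = 3*(-⅓) = -1)
(-4 + 6*2)*(-39 + b) = (-4 + 6*2)*(-39 - 1) = (-4 + 12)*(-40) = 8*(-40) = -320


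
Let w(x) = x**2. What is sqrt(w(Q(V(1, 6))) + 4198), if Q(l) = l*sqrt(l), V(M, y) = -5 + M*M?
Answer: sqrt(4134) ≈ 64.296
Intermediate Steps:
V(M, y) = -5 + M**2
Q(l) = l**(3/2)
sqrt(w(Q(V(1, 6))) + 4198) = sqrt(((-5 + 1**2)**(3/2))**2 + 4198) = sqrt(((-5 + 1)**(3/2))**2 + 4198) = sqrt(((-4)**(3/2))**2 + 4198) = sqrt((-8*I)**2 + 4198) = sqrt(-64 + 4198) = sqrt(4134)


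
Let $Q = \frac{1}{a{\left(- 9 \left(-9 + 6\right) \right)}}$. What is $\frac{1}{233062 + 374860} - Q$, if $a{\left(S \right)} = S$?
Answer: $- \frac{607895}{16413894} \approx -0.037035$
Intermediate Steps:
$Q = \frac{1}{27}$ ($Q = \frac{1}{\left(-9\right) \left(-9 + 6\right)} = \frac{1}{\left(-9\right) \left(-3\right)} = \frac{1}{27} \approx 0.037037$)
$\frac{1}{233062 + 374860} - Q = \frac{1}{233062 + 374860} - \frac{1}{27} = \frac{1}{607922} - \frac{1}{27} = - \frac{607895}{16413894}$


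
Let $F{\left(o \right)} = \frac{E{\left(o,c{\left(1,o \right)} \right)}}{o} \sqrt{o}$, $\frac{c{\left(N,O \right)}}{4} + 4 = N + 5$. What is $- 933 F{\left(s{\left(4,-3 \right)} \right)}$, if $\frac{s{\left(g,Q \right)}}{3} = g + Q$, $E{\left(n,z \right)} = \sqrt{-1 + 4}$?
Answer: $-933$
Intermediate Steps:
$c{\left(N,O \right)} = 4 + 4 N$ ($c{\left(N,O \right)} = -16 + 4 \left(N + 5\right) = -16 + 4 \left(5 + N\right) = -16 + \left(20 + 4 N\right) = 4 + 4 N$)
$E{\left(n,z \right)} = \sqrt{3}$
$s{\left(g,Q \right)} = 3 Q + 3 g$ ($s{\left(g,Q \right)} = 3 \left(g + Q\right) = 3 \left(Q + g\right) = 3 Q + 3 g$)
$F{\left(o \right)} = \frac{\sqrt{3}}{\sqrt{o}}$ ($F{\left(o \right)} = \frac{\sqrt{3}}{o} \sqrt{o} = \frac{\sqrt{3}}{\sqrt{o}}$)
$- 933 F{\left(s{\left(4,-3 \right)} \right)} = - 933 \frac{\sqrt{3}}{\sqrt{3 \left(-3\right) + 3 \cdot 4}} = - 933 \frac{\sqrt{3}}{\sqrt{-9 + 12}} = - 933 \frac{\sqrt{3}}{\sqrt{3}} = - 933 \sqrt{3} \frac{\sqrt{3}}{3} = \left(-933\right) 1 = -933$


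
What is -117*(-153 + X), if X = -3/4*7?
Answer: 74061/4 ≈ 18515.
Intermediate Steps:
X = -21/4 (X = -3*¼*7 = -¾*7 = -21/4 ≈ -5.2500)
-117*(-153 + X) = -117*(-153 - 21/4) = -117*(-633/4) = 74061/4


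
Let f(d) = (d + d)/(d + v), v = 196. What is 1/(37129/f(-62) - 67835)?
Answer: -62/6693413 ≈ -9.2628e-6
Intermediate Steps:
f(d) = 2*d/(196 + d) (f(d) = (d + d)/(d + 196) = (2*d)/(196 + d) = 2*d/(196 + d))
1/(37129/f(-62) - 67835) = 1/(37129/((2*(-62)/(196 - 62))) - 67835) = 1/(37129/((2*(-62)/134)) - 67835) = 1/(37129/((2*(-62)*(1/134))) - 67835) = 1/(37129/(-62/67) - 67835) = 1/(37129*(-67/62) - 67835) = 1/(-2487643/62 - 67835) = 1/(-6693413/62) = -62/6693413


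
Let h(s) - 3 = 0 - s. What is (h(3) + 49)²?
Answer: 2401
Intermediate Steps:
h(s) = 3 - s (h(s) = 3 + (0 - s) = 3 - s)
(h(3) + 49)² = ((3 - 1*3) + 49)² = ((3 - 3) + 49)² = (0 + 49)² = 49² = 2401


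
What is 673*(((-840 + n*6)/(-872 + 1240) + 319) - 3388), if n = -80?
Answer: -95121147/46 ≈ -2.0679e+6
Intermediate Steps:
673*(((-840 + n*6)/(-872 + 1240) + 319) - 3388) = 673*(((-840 - 80*6)/(-872 + 1240) + 319) - 3388) = 673*(((-840 - 480)/368 + 319) - 3388) = 673*((-1320*1/368 + 319) - 3388) = 673*((-165/46 + 319) - 3388) = 673*(14509/46 - 3388) = 673*(-141339/46) = -95121147/46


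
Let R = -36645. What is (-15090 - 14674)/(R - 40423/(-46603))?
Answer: 346772923/426931628 ≈ 0.81224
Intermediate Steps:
(-15090 - 14674)/(R - 40423/(-46603)) = (-15090 - 14674)/(-36645 - 40423/(-46603)) = -29764/(-36645 - 40423*(-1/46603)) = -29764/(-36645 + 40423/46603) = -29764/(-1707726512/46603) = -29764*(-46603/1707726512) = 346772923/426931628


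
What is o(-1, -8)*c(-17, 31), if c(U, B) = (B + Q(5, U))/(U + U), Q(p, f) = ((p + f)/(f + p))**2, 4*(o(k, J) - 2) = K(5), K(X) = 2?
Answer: -40/17 ≈ -2.3529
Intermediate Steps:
o(k, J) = 5/2 (o(k, J) = 2 + (1/4)*2 = 2 + 1/2 = 5/2)
Q(p, f) = 1 (Q(p, f) = ((f + p)/(f + p))**2 = 1**2 = 1)
c(U, B) = (1 + B)/(2*U) (c(U, B) = (B + 1)/(U + U) = (1 + B)/((2*U)) = (1 + B)*(1/(2*U)) = (1 + B)/(2*U))
o(-1, -8)*c(-17, 31) = 5*((1/2)*(1 + 31)/(-17))/2 = 5*((1/2)*(-1/17)*32)/2 = (5/2)*(-16/17) = -40/17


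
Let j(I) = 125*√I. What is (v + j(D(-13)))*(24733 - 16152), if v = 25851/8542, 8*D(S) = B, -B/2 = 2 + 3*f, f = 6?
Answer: 221827431/8542 + 1072625*I*√5 ≈ 25969.0 + 2.3985e+6*I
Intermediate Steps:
B = -40 (B = -2*(2 + 3*6) = -2*(2 + 18) = -2*20 = -40)
D(S) = -5 (D(S) = (⅛)*(-40) = -5)
v = 25851/8542 (v = 25851*(1/8542) = 25851/8542 ≈ 3.0263)
(v + j(D(-13)))*(24733 - 16152) = (25851/8542 + 125*√(-5))*(24733 - 16152) = (25851/8542 + 125*(I*√5))*8581 = (25851/8542 + 125*I*√5)*8581 = 221827431/8542 + 1072625*I*√5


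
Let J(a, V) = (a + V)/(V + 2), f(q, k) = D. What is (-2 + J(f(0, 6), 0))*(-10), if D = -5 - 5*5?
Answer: 170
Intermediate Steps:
D = -30 (D = -5 - 25 = -30)
f(q, k) = -30
J(a, V) = (V + a)/(2 + V)
(-2 + J(f(0, 6), 0))*(-10) = (-2 + (0 - 30)/(2 + 0))*(-10) = (-2 - 30/2)*(-10) = (-2 + (½)*(-30))*(-10) = (-2 - 15)*(-10) = -17*(-10) = 170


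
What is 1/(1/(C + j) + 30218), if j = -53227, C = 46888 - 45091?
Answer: 51430/1554111739 ≈ 3.3093e-5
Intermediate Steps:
C = 1797
1/(1/(C + j) + 30218) = 1/(1/(1797 - 53227) + 30218) = 1/(1/(-51430) + 30218) = 1/(-1/51430 + 30218) = 1/(1554111739/51430) = 51430/1554111739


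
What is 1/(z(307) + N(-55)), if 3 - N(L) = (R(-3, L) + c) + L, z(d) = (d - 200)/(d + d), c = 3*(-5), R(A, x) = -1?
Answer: 614/45543 ≈ 0.013482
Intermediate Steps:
c = -15
z(d) = (-200 + d)/(2*d) (z(d) = (-200 + d)/((2*d)) = (-200 + d)*(1/(2*d)) = (-200 + d)/(2*d))
N(L) = 19 - L (N(L) = 3 - ((-1 - 15) + L) = 3 - (-16 + L) = 3 + (16 - L) = 19 - L)
1/(z(307) + N(-55)) = 1/((½)*(-200 + 307)/307 + (19 - 1*(-55))) = 1/((½)*(1/307)*107 + (19 + 55)) = 1/(107/614 + 74) = 1/(45543/614) = 614/45543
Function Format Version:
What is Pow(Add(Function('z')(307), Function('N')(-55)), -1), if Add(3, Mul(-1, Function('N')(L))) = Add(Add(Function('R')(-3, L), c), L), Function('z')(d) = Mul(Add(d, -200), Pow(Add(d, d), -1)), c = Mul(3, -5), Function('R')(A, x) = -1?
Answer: Rational(614, 45543) ≈ 0.013482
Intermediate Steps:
c = -15
Function('z')(d) = Mul(Rational(1, 2), Pow(d, -1), Add(-200, d)) (Function('z')(d) = Mul(Add(-200, d), Pow(Mul(2, d), -1)) = Mul(Add(-200, d), Mul(Rational(1, 2), Pow(d, -1))) = Mul(Rational(1, 2), Pow(d, -1), Add(-200, d)))
Function('N')(L) = Add(19, Mul(-1, L)) (Function('N')(L) = Add(3, Mul(-1, Add(Add(-1, -15), L))) = Add(3, Mul(-1, Add(-16, L))) = Add(3, Add(16, Mul(-1, L))) = Add(19, Mul(-1, L)))
Pow(Add(Function('z')(307), Function('N')(-55)), -1) = Pow(Add(Mul(Rational(1, 2), Pow(307, -1), Add(-200, 307)), Add(19, Mul(-1, -55))), -1) = Pow(Add(Mul(Rational(1, 2), Rational(1, 307), 107), Add(19, 55)), -1) = Pow(Add(Rational(107, 614), 74), -1) = Pow(Rational(45543, 614), -1) = Rational(614, 45543)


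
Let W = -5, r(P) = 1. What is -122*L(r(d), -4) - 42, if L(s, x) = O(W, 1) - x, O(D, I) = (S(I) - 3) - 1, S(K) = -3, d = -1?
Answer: 324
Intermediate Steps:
O(D, I) = -7 (O(D, I) = (-3 - 3) - 1 = -6 - 1 = -7)
L(s, x) = -7 - x
-122*L(r(d), -4) - 42 = -122*(-7 - 1*(-4)) - 42 = -122*(-7 + 4) - 42 = -122*(-3) - 42 = 366 - 42 = 324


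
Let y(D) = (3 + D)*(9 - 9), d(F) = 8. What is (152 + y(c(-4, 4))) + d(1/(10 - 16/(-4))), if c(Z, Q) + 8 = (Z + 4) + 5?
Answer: 160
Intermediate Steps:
c(Z, Q) = 1 + Z (c(Z, Q) = -8 + ((Z + 4) + 5) = -8 + ((4 + Z) + 5) = -8 + (9 + Z) = 1 + Z)
y(D) = 0 (y(D) = (3 + D)*0 = 0)
(152 + y(c(-4, 4))) + d(1/(10 - 16/(-4))) = (152 + 0) + 8 = 152 + 8 = 160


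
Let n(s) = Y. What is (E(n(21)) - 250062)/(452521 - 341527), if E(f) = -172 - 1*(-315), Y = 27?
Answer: -249919/110994 ≈ -2.2516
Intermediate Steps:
n(s) = 27
E(f) = 143 (E(f) = -172 + 315 = 143)
(E(n(21)) - 250062)/(452521 - 341527) = (143 - 250062)/(452521 - 341527) = -249919/110994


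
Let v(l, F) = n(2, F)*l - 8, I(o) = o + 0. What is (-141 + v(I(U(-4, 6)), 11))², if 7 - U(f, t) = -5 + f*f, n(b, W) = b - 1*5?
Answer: 18769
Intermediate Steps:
n(b, W) = -5 + b (n(b, W) = b - 5 = -5 + b)
U(f, t) = 12 - f² (U(f, t) = 7 - (-5 + f*f) = 7 - (-5 + f²) = 7 + (5 - f²) = 12 - f²)
I(o) = o
v(l, F) = -8 - 3*l (v(l, F) = (-5 + 2)*l - 8 = -3*l - 8 = -8 - 3*l)
(-141 + v(I(U(-4, 6)), 11))² = (-141 + (-8 - 3*(12 - 1*(-4)²)))² = (-141 + (-8 - 3*(12 - 1*16)))² = (-141 + (-8 - 3*(12 - 16)))² = (-141 + (-8 - 3*(-4)))² = (-141 + (-8 + 12))² = (-141 + 4)² = (-137)² = 18769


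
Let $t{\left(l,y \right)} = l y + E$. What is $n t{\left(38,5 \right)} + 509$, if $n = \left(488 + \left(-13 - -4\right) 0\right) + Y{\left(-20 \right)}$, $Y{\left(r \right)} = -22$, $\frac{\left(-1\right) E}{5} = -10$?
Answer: $112349$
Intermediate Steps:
$E = 50$ ($E = \left(-5\right) \left(-10\right) = 50$)
$t{\left(l,y \right)} = 50 + l y$ ($t{\left(l,y \right)} = l y + 50 = 50 + l y$)
$n = 466$ ($n = \left(488 + \left(-13 - -4\right) 0\right) - 22 = \left(488 + \left(-13 + 4\right) 0\right) - 22 = \left(488 - 0\right) - 22 = \left(488 + 0\right) - 22 = 488 - 22 = 466$)
$n t{\left(38,5 \right)} + 509 = 466 \left(50 + 38 \cdot 5\right) + 509 = 466 \left(50 + 190\right) + 509 = 466 \cdot 240 + 509 = 111840 + 509 = 112349$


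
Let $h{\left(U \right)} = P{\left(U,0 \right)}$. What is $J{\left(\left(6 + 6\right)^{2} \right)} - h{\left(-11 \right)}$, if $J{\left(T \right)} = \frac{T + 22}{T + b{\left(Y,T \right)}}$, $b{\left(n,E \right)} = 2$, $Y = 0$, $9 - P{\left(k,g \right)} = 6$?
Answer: $- \frac{136}{73} \approx -1.863$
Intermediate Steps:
$P{\left(k,g \right)} = 3$ ($P{\left(k,g \right)} = 9 - 6 = 3$)
$h{\left(U \right)} = 3$
$J{\left(T \right)} = \frac{22 + T}{2 + T}$ ($J{\left(T \right)} = \frac{T + 22}{T + 2} = \frac{22 + T}{2 + T}$)
$J{\left(\left(6 + 6\right)^{2} \right)} - h{\left(-11 \right)} = \frac{22 + \left(6 + 6\right)^{2}}{2 + \left(6 + 6\right)^{2}} - 3 = \frac{22 + 12^{2}}{2 + 12^{2}} - 3 = \frac{22 + 144}{2 + 144} - 3 = \frac{1}{146} \cdot 166 - 3 = \frac{83}{73} - 3 = - \frac{136}{73}$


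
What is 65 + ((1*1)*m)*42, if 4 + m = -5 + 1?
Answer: -271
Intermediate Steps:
m = -8 (m = -4 + (-5 + 1) = -4 - 4 = -8)
65 + ((1*1)*m)*42 = 65 + ((1*1)*(-8))*42 = 65 + (1*(-8))*42 = 65 - 8*42 = 65 - 336 = -271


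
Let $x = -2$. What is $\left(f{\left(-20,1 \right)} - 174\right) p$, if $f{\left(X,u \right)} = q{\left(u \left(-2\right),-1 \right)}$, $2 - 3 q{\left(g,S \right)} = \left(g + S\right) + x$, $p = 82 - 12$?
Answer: $- \frac{36050}{3} \approx -12017.0$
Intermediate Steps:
$p = 70$
$q{\left(g,S \right)} = \frac{4}{3} - \frac{S}{3} - \frac{g}{3}$ ($q{\left(g,S \right)} = \frac{2}{3} - \frac{\left(g + S\right) - 2}{3} = \frac{2}{3} - \frac{\left(S + g\right) - 2}{3} = \frac{2}{3} - \frac{-2 + S + g}{3} = \frac{2}{3} - \left(- \frac{2}{3} + \frac{S}{3} + \frac{g}{3}\right) = \frac{4}{3} - \frac{S}{3} - \frac{g}{3}$)
$f{\left(X,u \right)} = \frac{5}{3} + \frac{2 u}{3}$ ($f{\left(X,u \right)} = \frac{4}{3} - - \frac{1}{3} - \frac{u \left(-2\right)}{3} = \frac{4}{3} + \frac{1}{3} - \frac{\left(-2\right) u}{3} = \frac{4}{3} + \frac{1}{3} + \frac{2 u}{3} = \frac{5}{3} + \frac{2 u}{3}$)
$\left(f{\left(-20,1 \right)} - 174\right) p = \left(\left(\frac{5}{3} + \frac{2}{3} \cdot 1\right) - 174\right) 70 = \left(\left(\frac{5}{3} + \frac{2}{3}\right) - 174\right) 70 = \left(\frac{7}{3} - 174\right) 70 = \left(- \frac{515}{3}\right) 70 = - \frac{36050}{3}$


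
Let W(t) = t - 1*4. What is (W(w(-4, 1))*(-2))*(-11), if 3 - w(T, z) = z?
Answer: -44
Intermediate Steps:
w(T, z) = 3 - z
W(t) = -4 + t (W(t) = t - 4 = -4 + t)
(W(w(-4, 1))*(-2))*(-11) = ((-4 + (3 - 1*1))*(-2))*(-11) = ((-4 + (3 - 1))*(-2))*(-11) = ((-4 + 2)*(-2))*(-11) = -2*(-2)*(-11) = 4*(-11) = -44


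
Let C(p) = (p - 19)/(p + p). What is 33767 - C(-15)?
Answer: 506488/15 ≈ 33766.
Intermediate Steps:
C(p) = (-19 + p)/(2*p) (C(p) = (-19 + p)/((2*p)) = (-19 + p)*(1/(2*p)) = (-19 + p)/(2*p))
33767 - C(-15) = 33767 - (-19 - 15)/(2*(-15)) = 33767 - (-1)*(-34)/(2*15) = 33767 - 1*17/15 = 33767 - 17/15 = 506488/15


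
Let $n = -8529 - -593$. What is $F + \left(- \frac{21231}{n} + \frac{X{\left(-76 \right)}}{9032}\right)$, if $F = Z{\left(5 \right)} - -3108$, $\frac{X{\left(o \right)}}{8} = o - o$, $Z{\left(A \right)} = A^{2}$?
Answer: $\frac{24884719}{7936} \approx 3135.7$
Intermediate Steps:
$X{\left(o \right)} = 0$ ($X{\left(o \right)} = 8 \left(o - o\right) = 8 \cdot 0 = 0$)
$n = -7936$ ($n = -8529 + 593 = -7936$)
$F = 3133$ ($F = 5^{2} - -3108 = 25 + 3108 = 3133$)
$F + \left(- \frac{21231}{n} + \frac{X{\left(-76 \right)}}{9032}\right) = 3133 + \left(- \frac{21231}{-7936} + \frac{0}{9032}\right) = 3133 + \left(\left(-21231\right) \left(- \frac{1}{7936}\right) + 0 \cdot \frac{1}{9032}\right) = 3133 + \left(\frac{21231}{7936} + 0\right) = 3133 + \frac{21231}{7936} = \frac{24884719}{7936}$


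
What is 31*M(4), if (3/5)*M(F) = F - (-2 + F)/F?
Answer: 1085/6 ≈ 180.83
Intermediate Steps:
M(F) = 5*F/3 - 5*(-2 + F)/(3*F) (M(F) = 5*(F - (-2 + F)/F)/3 = 5*F/3 - 5*(-2 + F)/(3*F))
31*M(4) = 31*((5/3)*(2 + 4*(-1 + 4))/4) = 31*((5/3)*(1/4)*(2 + 4*3)) = 31*((5/3)*(1/4)*(2 + 12)) = 31*((5/3)*(1/4)*14) = 31*(35/6) = 1085/6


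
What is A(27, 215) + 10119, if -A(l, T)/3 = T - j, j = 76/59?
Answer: 559194/59 ≈ 9477.9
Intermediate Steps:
j = 76/59 (j = 76*(1/59) = 76/59 ≈ 1.2881)
A(l, T) = 228/59 - 3*T (A(l, T) = -3*(T - 1*76/59) = -3*(T - 76/59) = -3*(-76/59 + T) = 228/59 - 3*T)
A(27, 215) + 10119 = (228/59 - 3*215) + 10119 = (228/59 - 645) + 10119 = -37827/59 + 10119 = 559194/59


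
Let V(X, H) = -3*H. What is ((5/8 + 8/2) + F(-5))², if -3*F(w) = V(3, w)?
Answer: 9/64 ≈ 0.14063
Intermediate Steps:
F(w) = w (F(w) = -(-1)*w = w)
((5/8 + 8/2) + F(-5))² = ((5/8 + 8/2) - 5)² = ((5*(⅛) + 8*(½)) - 5)² = ((5/8 + 4) - 5)² = (37/8 - 5)² = (-3/8)² = 9/64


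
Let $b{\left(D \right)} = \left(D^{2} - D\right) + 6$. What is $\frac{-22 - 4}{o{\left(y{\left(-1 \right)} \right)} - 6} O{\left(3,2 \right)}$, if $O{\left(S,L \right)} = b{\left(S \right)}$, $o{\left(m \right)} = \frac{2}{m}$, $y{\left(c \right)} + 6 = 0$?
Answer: $\frac{936}{19} \approx 49.263$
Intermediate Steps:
$y{\left(c \right)} = -6$ ($y{\left(c \right)} = -6 + 0 = -6$)
$b{\left(D \right)} = 6 + D^{2} - D$
$O{\left(S,L \right)} = 6 + S^{2} - S$
$\frac{-22 - 4}{o{\left(y{\left(-1 \right)} \right)} - 6} O{\left(3,2 \right)} = \frac{-22 - 4}{\frac{2}{-6} - 6} \left(6 + 3^{2} - 3\right) = - \frac{26}{2 \left(- \frac{1}{6}\right) - 6} \left(6 + 9 - 3\right) = - \frac{26}{- \frac{1}{3} - 6} \cdot 12 = - \frac{26}{- \frac{19}{3}} \cdot 12 = \left(-26\right) \left(- \frac{3}{19}\right) 12 = \frac{78}{19} \cdot 12 = \frac{936}{19}$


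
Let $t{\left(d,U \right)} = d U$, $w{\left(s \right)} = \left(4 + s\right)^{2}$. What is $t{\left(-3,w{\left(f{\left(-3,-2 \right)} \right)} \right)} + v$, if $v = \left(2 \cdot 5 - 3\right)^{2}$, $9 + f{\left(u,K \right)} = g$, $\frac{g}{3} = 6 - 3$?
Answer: $1$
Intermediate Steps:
$g = 9$ ($g = 3 \left(6 - 3\right) = 3 \cdot 3 = 9$)
$f{\left(u,K \right)} = 0$ ($f{\left(u,K \right)} = -9 + 9 = 0$)
$t{\left(d,U \right)} = U d$
$v = 49$ ($v = \left(10 - 3\right)^{2} = 7^{2} = 49$)
$t{\left(-3,w{\left(f{\left(-3,-2 \right)} \right)} \right)} + v = \left(4 + 0\right)^{2} \left(-3\right) + 49 = 4^{2} \left(-3\right) + 49 = 16 \left(-3\right) + 49 = -48 + 49 = 1$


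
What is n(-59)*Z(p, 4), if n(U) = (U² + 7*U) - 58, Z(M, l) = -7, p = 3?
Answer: -21070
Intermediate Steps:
n(U) = -58 + U² + 7*U
n(-59)*Z(p, 4) = (-58 + (-59)² + 7*(-59))*(-7) = (-58 + 3481 - 413)*(-7) = 3010*(-7) = -21070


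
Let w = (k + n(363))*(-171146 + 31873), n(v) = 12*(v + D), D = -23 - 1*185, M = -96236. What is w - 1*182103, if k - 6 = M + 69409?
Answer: 3476211250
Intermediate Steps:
k = -26821 (k = 6 + (-96236 + 69409) = 6 - 26827 = -26821)
D = -208 (D = -23 - 185 = -208)
n(v) = -2496 + 12*v (n(v) = 12*(v - 208) = 12*(-208 + v) = -2496 + 12*v)
w = 3476393353 (w = (-26821 + (-2496 + 12*363))*(-171146 + 31873) = (-26821 + (-2496 + 4356))*(-139273) = (-26821 + 1860)*(-139273) = -24961*(-139273) = 3476393353)
w - 1*182103 = 3476393353 - 1*182103 = 3476393353 - 182103 = 3476211250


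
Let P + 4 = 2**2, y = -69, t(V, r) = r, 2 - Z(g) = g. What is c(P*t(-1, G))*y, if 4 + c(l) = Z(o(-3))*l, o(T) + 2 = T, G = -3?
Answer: 276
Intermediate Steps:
o(T) = -2 + T
Z(g) = 2 - g
P = 0 (P = -4 + 2**2 = -4 + 4 = 0)
c(l) = -4 + 7*l (c(l) = -4 + (2 - (-2 - 3))*l = -4 + (2 - 1*(-5))*l = -4 + (2 + 5)*l = -4 + 7*l)
c(P*t(-1, G))*y = (-4 + 7*(0*(-3)))*(-69) = (-4 + 7*0)*(-69) = (-4 + 0)*(-69) = -4*(-69) = 276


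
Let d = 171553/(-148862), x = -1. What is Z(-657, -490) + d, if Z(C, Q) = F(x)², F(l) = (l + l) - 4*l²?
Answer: 5187479/148862 ≈ 34.848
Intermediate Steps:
F(l) = -4*l² + 2*l (F(l) = 2*l - 4*l² = -4*l² + 2*l)
Z(C, Q) = 36 (Z(C, Q) = (2*(-1)*(1 - 2*(-1)))² = (2*(-1)*(1 + 2))² = (2*(-1)*3)² = (-6)² = 36)
d = -171553/148862 (d = 171553*(-1/148862) = -171553/148862 ≈ -1.1524)
Z(-657, -490) + d = 36 - 171553/148862 = 5187479/148862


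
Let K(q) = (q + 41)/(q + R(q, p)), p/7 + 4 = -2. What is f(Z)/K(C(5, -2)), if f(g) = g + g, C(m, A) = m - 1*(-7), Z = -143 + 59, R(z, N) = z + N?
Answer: 3024/53 ≈ 57.057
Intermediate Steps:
p = -42 (p = -28 + 7*(-2) = -28 - 14 = -42)
R(z, N) = N + z
Z = -84
C(m, A) = 7 + m (C(m, A) = m + 7 = 7 + m)
K(q) = (41 + q)/(-42 + 2*q) (K(q) = (q + 41)/(q + (-42 + q)) = (41 + q)/(-42 + 2*q))
f(g) = 2*g
f(Z)/K(C(5, -2)) = (2*(-84))/(((41 + (7 + 5))/(2*(-21 + (7 + 5))))) = -168*2*(-21 + 12)/(41 + 12) = -168/((½)*53/(-9)) = -168/((½)*(-⅑)*53) = -168/(-53/18) = -168*(-18/53) = 3024/53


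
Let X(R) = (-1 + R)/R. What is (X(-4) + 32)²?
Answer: 17689/16 ≈ 1105.6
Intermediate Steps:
X(R) = (-1 + R)/R
(X(-4) + 32)² = ((-1 - 4)/(-4) + 32)² = (-¼*(-5) + 32)² = (5/4 + 32)² = (133/4)² = 17689/16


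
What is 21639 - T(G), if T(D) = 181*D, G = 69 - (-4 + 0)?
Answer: 8426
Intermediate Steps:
G = 73 (G = 69 - (-4) = 69 - 1*(-4) = 69 + 4 = 73)
21639 - T(G) = 21639 - 181*73 = 21639 - 1*13213 = 21639 - 13213 = 8426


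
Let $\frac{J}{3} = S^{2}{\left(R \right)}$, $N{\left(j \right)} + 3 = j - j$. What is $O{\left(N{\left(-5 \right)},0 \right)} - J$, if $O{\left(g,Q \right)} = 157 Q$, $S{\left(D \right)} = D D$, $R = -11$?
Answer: $-43923$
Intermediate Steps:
$N{\left(j \right)} = -3$ ($N{\left(j \right)} = -3 + \left(j - j\right) = -3 + 0 = -3$)
$S{\left(D \right)} = D^{2}$
$J = 43923$ ($J = 3 \left(\left(-11\right)^{2}\right)^{2} = 3 \cdot 121^{2} = 3 \cdot 14641 = 43923$)
$O{\left(N{\left(-5 \right)},0 \right)} - J = 157 \cdot 0 - 43923 = 0 - 43923 = -43923$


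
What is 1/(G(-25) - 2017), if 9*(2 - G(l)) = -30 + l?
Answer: -9/18080 ≈ -0.00049779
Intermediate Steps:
G(l) = 16/3 - l/9 (G(l) = 2 - (-30 + l)/9 = 2 + (10/3 - l/9) = 16/3 - l/9)
1/(G(-25) - 2017) = 1/((16/3 - ⅑*(-25)) - 2017) = 1/((16/3 + 25/9) - 2017) = 1/(73/9 - 2017) = 1/(-18080/9) = -9/18080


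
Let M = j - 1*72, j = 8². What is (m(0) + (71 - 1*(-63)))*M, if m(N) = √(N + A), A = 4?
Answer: -1088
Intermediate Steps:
j = 64
m(N) = √(4 + N) (m(N) = √(N + 4) = √(4 + N))
M = -8 (M = 64 - 1*72 = 64 - 72 = -8)
(m(0) + (71 - 1*(-63)))*M = (√(4 + 0) + (71 - 1*(-63)))*(-8) = (√4 + (71 + 63))*(-8) = (2 + 134)*(-8) = 136*(-8) = -1088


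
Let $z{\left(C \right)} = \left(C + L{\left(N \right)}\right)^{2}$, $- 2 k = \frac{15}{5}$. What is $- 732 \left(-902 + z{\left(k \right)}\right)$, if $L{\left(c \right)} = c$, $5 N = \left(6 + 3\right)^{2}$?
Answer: $\frac{12552153}{25} \approx 5.0209 \cdot 10^{5}$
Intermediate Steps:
$N = \frac{81}{5}$ ($N = \frac{\left(6 + 3\right)^{2}}{5} = \frac{9^{2}}{5} = \frac{1}{5} \cdot 81 = \frac{81}{5} \approx 16.2$)
$k = - \frac{3}{2}$ ($k = - \frac{15 \cdot \frac{1}{5}}{2} = \left(- \frac{1}{2}\right) 3 = - \frac{3}{2} \approx -1.5$)
$z{\left(C \right)} = \left(\frac{81}{5} + C\right)^{2}$ ($z{\left(C \right)} = \left(C + \frac{81}{5}\right)^{2} = \left(\frac{81}{5} + C\right)^{2}$)
$- 732 \left(-902 + z{\left(k \right)}\right) = - 732 \left(-902 + \frac{\left(81 + 5 \left(- \frac{3}{2}\right)\right)^{2}}{25}\right) = - 732 \left(-902 + \frac{\left(81 - \frac{15}{2}\right)^{2}}{25}\right) = - 732 \left(-902 + \frac{\left(\frac{147}{2}\right)^{2}}{25}\right) = - 732 \left(-902 + \frac{1}{25} \cdot \frac{21609}{4}\right) = - 732 \left(-902 + \frac{21609}{100}\right) = \left(-732\right) \left(- \frac{68591}{100}\right) = \frac{12552153}{25}$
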